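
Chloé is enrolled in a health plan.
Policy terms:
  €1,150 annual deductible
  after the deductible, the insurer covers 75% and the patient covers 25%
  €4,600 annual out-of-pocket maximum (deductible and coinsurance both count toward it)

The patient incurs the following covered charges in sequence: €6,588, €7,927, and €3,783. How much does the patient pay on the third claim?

€108.75

Claim 1 — €6,588: €1,150 to deductible, leaving €5,438; patient's 25% is €1,359.50. Cost to patient: €2,509.50. OOP to date €2,509.50.
Claim 2 — €7,927: 25% coinsurance on €7,927 = €1,981.75. Patient owes €1,981.75 (running OOP €4,491.25).
Claim 3 — €3,783: deductible met; 25% of €3,783 = €945.75. OOP would hit €5,437 > €4,600, so the cap limits the patient to €4,600 − €4,491.25 = €108.75.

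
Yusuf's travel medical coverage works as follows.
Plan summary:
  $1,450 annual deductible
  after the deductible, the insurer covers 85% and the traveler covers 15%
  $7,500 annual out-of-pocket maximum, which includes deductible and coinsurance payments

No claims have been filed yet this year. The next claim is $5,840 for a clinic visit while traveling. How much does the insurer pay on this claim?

$3,731.50

Deductible not yet touched, so the first $1,450 of the bill goes to the deductible.
After the $1,450 deductible portion, $5,840 − $1,450 = $4,390 is subject to coinsurance.
Coinsurance: $4,390 × 15% = $658.50.
So the traveler owes $1,450 + $658.50 = $2,108.50 before any cap.
Total out-of-pocket so far would be $0 + $2,108.50 = $2,108.50, below the $7,500 cap — no reduction.
Insurer pays the balance: $5,840 − $2,108.50 = $3,731.50.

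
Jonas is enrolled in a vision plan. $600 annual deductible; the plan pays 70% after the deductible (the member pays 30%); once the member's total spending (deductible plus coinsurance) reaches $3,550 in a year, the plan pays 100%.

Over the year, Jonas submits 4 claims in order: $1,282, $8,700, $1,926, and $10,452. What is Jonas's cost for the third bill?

$135.40

Claim 1 ($1,282): deductible takes $600, $682 remains; 30% of $682 = $204.60. Member pays $804.60; OOP now $804.60.
Claim 2 ($8,700): deductible met; 30% of $8,700 = $2,610. Member owes $2,610 (running OOP $3,414.60).
Claim 3 ($1,926): 30% coinsurance on $1,926 = $577.80. That would push OOP to $3,992.40, over the $3,550 cap, so member pays $3,550 − $3,414.60 = $135.40.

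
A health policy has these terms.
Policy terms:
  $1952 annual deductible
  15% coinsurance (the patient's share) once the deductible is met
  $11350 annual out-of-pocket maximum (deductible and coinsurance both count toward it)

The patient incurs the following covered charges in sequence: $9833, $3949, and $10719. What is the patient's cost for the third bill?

$1607.85

Claim 1 — $9833: $1952 finishes the deductible; $7881 goes to coinsurance; coinsurance $7881 × 15% = $1182.15. Cost to patient: $3134.15. OOP to date $3134.15.
Claim 2 — $3949: 15% coinsurance on $3949 = $592.35. Patient owes $592.35 (running OOP $3726.50).
Claim 3 — $10719: deductible met; 15% of $10719 = $1607.85. Cost to patient: $1607.85. OOP to date $5334.35.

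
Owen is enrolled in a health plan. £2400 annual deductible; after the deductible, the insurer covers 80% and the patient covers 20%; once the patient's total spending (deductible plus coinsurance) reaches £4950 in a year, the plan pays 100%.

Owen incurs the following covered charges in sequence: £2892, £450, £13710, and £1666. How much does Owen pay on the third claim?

Claim 1 — £2892: deductible takes £2400, £492 remains; patient's 20% is £98.40. Cost to patient: £2498.40. OOP to date £2498.40.
Claim 2 — £450: deductible already satisfied, so patient's share is 20% × £450 = £90. Patient owes £90 (running OOP £2588.40).
Claim 3 — £13710: deductible already satisfied, so patient's share is 20% × £13710 = £2742. That would push OOP to £5330.40, over the £4950 cap, so patient pays £4950 − £2588.40 = £2361.60.

£2361.60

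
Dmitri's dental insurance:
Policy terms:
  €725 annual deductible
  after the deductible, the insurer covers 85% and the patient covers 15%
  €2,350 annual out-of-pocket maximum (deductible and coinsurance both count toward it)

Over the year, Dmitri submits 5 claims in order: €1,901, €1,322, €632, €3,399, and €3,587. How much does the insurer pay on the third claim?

Claim 1 — €1,901: deductible takes €725, €1,176 remains; patient's 15% is €176.40. Patient owes €901.40 (running OOP €901.40). Insurer: €1,901 − €901.40 = €999.60.
Claim 2 — €1,322: deductible already satisfied, so patient's share is 15% × €1,322 = €198.30. Patient owes €198.30 (running OOP €1,099.70). Plan pays €1,322 − €198.30 = €1,123.70.
Claim 3 — €632: deductible already satisfied, so patient's share is 15% × €632 = €94.80. Cost to patient: €94.80. OOP to date €1,194.50. Insurer: €632 − €94.80 = €537.20.

€537.20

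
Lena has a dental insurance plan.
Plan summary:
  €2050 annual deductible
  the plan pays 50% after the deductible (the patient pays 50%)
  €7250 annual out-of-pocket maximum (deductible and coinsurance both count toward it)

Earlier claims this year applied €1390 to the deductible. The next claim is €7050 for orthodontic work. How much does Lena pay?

Remaining deductible: €2050 − €1390 = €660.
After the €660 deductible portion, €7050 − €660 = €6390 is subject to coinsurance.
Coinsurance: €6390 × 50% = €3195.
Patient responsibility before any cap: €660 + €3195 = €3855.
Cumulative spending €1390 + €3855 = €5245 stays under the €7250 maximum.

€3855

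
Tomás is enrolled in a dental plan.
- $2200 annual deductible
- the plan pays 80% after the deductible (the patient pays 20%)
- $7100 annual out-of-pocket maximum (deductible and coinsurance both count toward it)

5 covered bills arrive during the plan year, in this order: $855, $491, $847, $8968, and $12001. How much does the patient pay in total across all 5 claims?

$6392.40

Bill 1, $855: entire amount goes to the deductible. Patient pays $855; OOP now $855.
Bill 2, $491: entire amount goes to the deductible. Cost to patient: $491. OOP to date $1346.
Bill 3, $847: entire amount goes to the deductible. Patient pays $847; OOP now $2193.
Bill 4, $8968: deductible takes $7, $8961 remains; coinsurance $8961 × 20% = $1792.20. Patient owes $1799.20 (running OOP $3992.20).
Bill 5, $12001: deductible already satisfied, so patient's share is 20% × $12001 = $2400.20. Cost to patient: $2400.20. OOP to date $6392.40.
Total paid by the patient: $855 + $491 + $847 + $1799.20 + $2400.20 = $6392.40.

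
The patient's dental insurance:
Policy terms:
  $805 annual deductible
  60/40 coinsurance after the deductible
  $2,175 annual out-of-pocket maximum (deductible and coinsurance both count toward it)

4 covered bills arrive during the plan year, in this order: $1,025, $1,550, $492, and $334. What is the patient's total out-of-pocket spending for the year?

$1,843.40

Claim 1 ($1,025): $805 to deductible, leaving $220; patient's 40% is $88. Patient pays $893; OOP now $893.
Claim 2 ($1,550): deductible met; 40% of $1,550 = $620. Patient pays $620; OOP now $1,513.
Claim 3 ($492): deductible met; 40% of $492 = $196.80. Cost to patient: $196.80. OOP to date $1,709.80.
Claim 4 ($334): deductible met; 40% of $334 = $133.60. Cost to patient: $133.60. OOP to date $1,843.40.
Summing the patient's payments: $893 + $620 + $196.80 + $133.60 = $1,843.40.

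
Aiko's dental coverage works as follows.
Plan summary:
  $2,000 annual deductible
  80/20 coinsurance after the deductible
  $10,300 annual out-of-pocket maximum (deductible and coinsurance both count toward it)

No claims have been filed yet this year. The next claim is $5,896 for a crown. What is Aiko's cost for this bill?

The full $2,000 deductible is still open; $2,000 of this bill applies to it.
After the $2,000 deductible portion, $5,896 − $2,000 = $3,896 is subject to coinsurance.
Coinsurance: $3,896 × 20% = $779.20.
That puts the patient's cost at $2,000 + $779.20 = $2,779.20 before any cap.
Year-to-date out-of-pocket becomes $0 + $2,779.20 = $2,779.20, still under the $10,300 maximum, so no cap applies.

$2,779.20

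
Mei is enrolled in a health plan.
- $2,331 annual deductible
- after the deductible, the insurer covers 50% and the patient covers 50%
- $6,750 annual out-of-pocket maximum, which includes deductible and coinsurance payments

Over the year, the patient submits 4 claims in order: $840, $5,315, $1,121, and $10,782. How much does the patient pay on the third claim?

$560.50

#1 ($840): all of it applies to the deductible. Patient pays $840; OOP now $840.
#2 ($5,315): $1,491 finishes the deductible; $3,824 goes to coinsurance; patient's 50% is $1,912. Cost to patient: $3,403. OOP to date $4,243.
#3 ($1,121): deductible already satisfied, so patient's share is 50% × $1,121 = $560.50. Cost to patient: $560.50. OOP to date $4,803.50.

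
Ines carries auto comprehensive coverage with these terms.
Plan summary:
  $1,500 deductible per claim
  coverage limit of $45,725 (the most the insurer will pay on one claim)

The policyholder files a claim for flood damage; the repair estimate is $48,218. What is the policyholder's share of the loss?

Subtract the deductible: $48,218 − $1,500 = $46,718.
$46,718 exceeds the $45,725 limit, so the insurer pays the limit: $45,725.
Policyholder's share is the uncovered remainder: $48,218 − $45,725 = $2,493.

$2,493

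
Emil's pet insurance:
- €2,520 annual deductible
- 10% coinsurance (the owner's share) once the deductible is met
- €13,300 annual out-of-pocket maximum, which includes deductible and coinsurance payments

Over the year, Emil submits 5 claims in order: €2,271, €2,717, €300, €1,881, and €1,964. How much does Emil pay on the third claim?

€30

Bill 1, €2,271: fully absorbed by the deductible. Owner pays €2,271; OOP now €2,271.
Bill 2, €2,717: €249 finishes the deductible; €2,468 goes to coinsurance; owner's 10% is €246.80. Owner owes €495.80 (running OOP €2,766.80).
Bill 3, €300: 10% coinsurance on €300 = €30. Cost to owner: €30. OOP to date €2,796.80.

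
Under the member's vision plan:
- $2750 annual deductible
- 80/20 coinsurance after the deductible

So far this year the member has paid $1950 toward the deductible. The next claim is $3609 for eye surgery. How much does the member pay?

Remaining deductible: $2750 − $1950 = $800.
After the $800 deductible portion, $3609 − $800 = $2809 is subject to coinsurance.
Coinsurance: $2809 × 20% = $561.80.
Member responsibility: $800 + $561.80 = $1361.80.

$1361.80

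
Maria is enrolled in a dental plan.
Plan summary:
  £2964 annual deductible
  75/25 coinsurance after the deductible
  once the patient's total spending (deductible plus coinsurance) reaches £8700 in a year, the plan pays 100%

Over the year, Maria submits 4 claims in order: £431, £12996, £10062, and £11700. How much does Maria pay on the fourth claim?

#1 (£431): entire amount goes to the deductible. Cost to patient: £431. OOP to date £431.
#2 (£12996): £2533 finishes the deductible; £10463 goes to coinsurance; 25% of £10463 = £2615.75. Patient pays £5148.75; OOP now £5579.75.
#3 (£10062): deductible met; 25% of £10062 = £2515.50. Patient pays £2515.50; OOP now £8095.25.
#4 (£11700): deductible already satisfied, so patient's share is 25% × £11700 = £2925. That would push OOP to £11020.25, over the £8700 cap, so patient pays £8700 − £8095.25 = £604.75.

£604.75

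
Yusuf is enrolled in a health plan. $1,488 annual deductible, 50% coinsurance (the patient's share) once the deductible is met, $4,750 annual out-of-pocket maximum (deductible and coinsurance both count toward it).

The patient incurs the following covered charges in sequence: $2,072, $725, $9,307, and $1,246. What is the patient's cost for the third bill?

Bill 1, $2,072: deductible takes $1,488, $584 remains; coinsurance $584 × 50% = $292. Patient owes $1,780 (running OOP $1,780).
Bill 2, $725: deductible already satisfied, so patient's share is 50% × $725 = $362.50. Cost to patient: $362.50. OOP to date $2,142.50.
Bill 3, $9,307: 50% coinsurance on $9,307 = $4,653.50. OOP would hit $6,796 > $4,750, so the cap limits the patient to $4,750 − $2,142.50 = $2,607.50.

$2,607.50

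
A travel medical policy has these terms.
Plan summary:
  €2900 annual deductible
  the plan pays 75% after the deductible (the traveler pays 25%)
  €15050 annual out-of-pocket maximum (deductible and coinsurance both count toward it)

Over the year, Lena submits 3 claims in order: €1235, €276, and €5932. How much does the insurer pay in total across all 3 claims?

€3407.25

#1 (€1235): all of it applies to the deductible. Traveler owes €1235 (running OOP €1235). Insurer: €1235 − €1235 = €0.
#2 (€276): all of it applies to the deductible. Cost to traveler: €276. OOP to date €1511. Plan pays €276 − €276 = €0.
#3 (€5932): €1389 finishes the deductible; €4543 goes to coinsurance; traveler's 25% is €1135.75. Cost to traveler: €2524.75. OOP to date €4035.75. Insurer: €5932 − €2524.75 = €3407.25.
Insurer total: €0 + €0 + €3407.25 = €3407.25.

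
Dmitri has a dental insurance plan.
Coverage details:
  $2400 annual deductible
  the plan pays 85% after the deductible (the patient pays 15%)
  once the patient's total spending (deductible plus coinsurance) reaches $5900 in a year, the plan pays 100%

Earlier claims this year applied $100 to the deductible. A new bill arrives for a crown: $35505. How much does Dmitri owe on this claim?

$5800

Remaining deductible: $2400 − $100 = $2300.
That leaves $35505 − $2300 = $33205 for coinsurance.
Patient's 15% share of $33205 is $4980.75.
So the patient owes $2300 + $4980.75 = $7280.75 before any cap.
Adding $7280.75 to the $100 already spent would give $7380.75, which exceeds the $5900 cap; the patient pays just $5900 − $100 = $5800.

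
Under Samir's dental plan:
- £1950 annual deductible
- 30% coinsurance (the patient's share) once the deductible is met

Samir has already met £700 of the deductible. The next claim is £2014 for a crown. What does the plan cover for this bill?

£534.80

£700 of the £1950 deductible is already met, leaving £1250.
That leaves £2014 − £1250 = £764 for coinsurance.
30% of £764 = £229.20 falls to the patient.
Patient responsibility: £1250 + £229.20 = £1479.20.
Insurer pays the balance: £2014 − £1479.20 = £534.80.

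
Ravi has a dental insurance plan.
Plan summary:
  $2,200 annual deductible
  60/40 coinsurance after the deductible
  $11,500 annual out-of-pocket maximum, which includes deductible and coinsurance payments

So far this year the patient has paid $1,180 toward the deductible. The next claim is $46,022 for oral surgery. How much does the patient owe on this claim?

$1,180 of the $2,200 deductible is already met, leaving $1,020.
That leaves $46,022 − $1,020 = $45,002 for coinsurance.
40% of $45,002 = $18,000.80 falls to the patient.
That puts the patient's cost at $1,020 + $18,000.80 = $19,020.80 before any cap.
That would bring total out-of-pocket to $20,200.80, past the $11,500 cap. The patient is capped at $11,500 − $1,180 = $10,320 on this claim.

$10,320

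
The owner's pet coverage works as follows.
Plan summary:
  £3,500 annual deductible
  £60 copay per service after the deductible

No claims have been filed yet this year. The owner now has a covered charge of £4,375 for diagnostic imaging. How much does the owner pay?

£3,560

Deductible not yet touched, so the first £3,500 of the bill goes to the deductible.
After the £3,500 deductible portion, £4,375 − £3,500 = £875 is subject to the copay.
Copay on this service: £60.
So the owner owes £3,500 + £60 = £3,560.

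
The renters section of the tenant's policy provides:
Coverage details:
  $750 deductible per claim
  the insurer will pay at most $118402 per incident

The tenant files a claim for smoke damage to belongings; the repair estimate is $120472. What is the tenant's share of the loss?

$2070

Less the $750 deductible: $120472 − $750 = $119722.
Since $119722 > $118402, the payout is capped at $118402.
Out of pocket: $120472 − $118402 = $2070.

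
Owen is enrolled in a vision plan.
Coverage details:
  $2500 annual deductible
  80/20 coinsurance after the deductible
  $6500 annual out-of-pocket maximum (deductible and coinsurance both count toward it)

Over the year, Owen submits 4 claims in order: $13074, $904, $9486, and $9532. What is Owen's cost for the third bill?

$1704.40

Bill 1, $13074: $2500 to deductible, leaving $10574; coinsurance $10574 × 20% = $2114.80. Cost to member: $4614.80. OOP to date $4614.80.
Bill 2, $904: 20% coinsurance on $904 = $180.80. Member pays $180.80; OOP now $4795.60.
Bill 3, $9486: deductible met; 20% of $9486 = $1897.20. OOP would hit $6692.80 > $6500, so the cap limits the member to $6500 − $4795.60 = $1704.40.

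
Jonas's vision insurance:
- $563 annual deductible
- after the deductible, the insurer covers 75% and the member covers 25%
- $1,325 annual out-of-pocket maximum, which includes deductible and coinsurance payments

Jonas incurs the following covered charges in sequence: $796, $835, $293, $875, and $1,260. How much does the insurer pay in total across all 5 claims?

Claim 1 — $796: $563 to deductible, leaving $233; coinsurance $233 × 25% = $58.25. Member pays $621.25; OOP now $621.25. Insurer: $796 − $621.25 = $174.75.
Claim 2 — $835: deductible already satisfied, so member's share is 25% × $835 = $208.75. Member owes $208.75 (running OOP $830). Insurer: $835 − $208.75 = $626.25.
Claim 3 — $293: deductible already satisfied, so member's share is 25% × $293 = $73.25. Member owes $73.25 (running OOP $903.25). Plan pays $293 − $73.25 = $219.75.
Claim 4 — $875: 25% coinsurance on $875 = $218.75. Member owes $218.75 (running OOP $1,122). Plan pays $875 − $218.75 = $656.25.
Claim 5 — $1,260: 25% coinsurance on $1,260 = $315. That would push OOP to $1,437, over the $1,325 cap, so member pays $1,325 − $1,122 = $203. Plan pays $1,260 − $203 = $1,057.
Insurer total = bills − member's total = $4,059 − $1,325 = $2,734.

$2,734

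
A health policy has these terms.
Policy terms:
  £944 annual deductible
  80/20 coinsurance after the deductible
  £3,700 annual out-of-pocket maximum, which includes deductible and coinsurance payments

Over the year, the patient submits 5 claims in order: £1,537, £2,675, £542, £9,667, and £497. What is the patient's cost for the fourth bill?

Claim 1 (£1,537): deductible takes £944, £593 remains; patient's 20% is £118.60. Patient owes £1,062.60 (running OOP £1,062.60).
Claim 2 (£2,675): deductible met; 20% of £2,675 = £535. Patient owes £535 (running OOP £1,597.60).
Claim 3 (£542): 20% coinsurance on £542 = £108.40. Cost to patient: £108.40. OOP to date £1,706.
Claim 4 (£9,667): deductible met; 20% of £9,667 = £1,933.40. Cost to patient: £1,933.40. OOP to date £3,639.40.

£1,933.40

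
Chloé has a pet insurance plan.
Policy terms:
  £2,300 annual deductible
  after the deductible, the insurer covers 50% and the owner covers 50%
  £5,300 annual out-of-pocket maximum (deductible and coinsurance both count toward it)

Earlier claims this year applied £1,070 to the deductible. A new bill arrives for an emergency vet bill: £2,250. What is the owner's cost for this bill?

Remaining deductible: £2,300 − £1,070 = £1,230.
The remaining £1,020 (= £2,250 − £1,230) moves to coinsurance.
50% of £1,020 = £510 falls to the owner.
So the owner owes £1,230 + £510 = £1,740 before any cap.
Cumulative spending £1,070 + £1,740 = £2,810 stays under the £5,300 maximum.

£1,740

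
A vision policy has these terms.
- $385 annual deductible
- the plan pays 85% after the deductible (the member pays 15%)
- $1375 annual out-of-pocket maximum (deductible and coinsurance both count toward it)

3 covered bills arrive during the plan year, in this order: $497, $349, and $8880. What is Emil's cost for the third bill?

Claim 1 ($497): $385 to deductible, leaving $112; 15% of $112 = $16.80. Member owes $401.80 (running OOP $401.80).
Claim 2 ($349): deductible met; 15% of $349 = $52.35. Cost to member: $52.35. OOP to date $454.15.
Claim 3 ($8880): deductible already satisfied, so member's share is 15% × $8880 = $1332. OOP would hit $1786.15 > $1375, so the cap limits the member to $1375 − $454.15 = $920.85.

$920.85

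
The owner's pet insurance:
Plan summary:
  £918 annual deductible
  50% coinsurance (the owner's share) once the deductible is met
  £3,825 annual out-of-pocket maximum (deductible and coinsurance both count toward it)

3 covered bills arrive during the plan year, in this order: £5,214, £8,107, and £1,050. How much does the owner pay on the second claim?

£759

Claim 1 — £5,214: £918 to deductible, leaving £4,296; 50% of £4,296 = £2,148. Owner owes £3,066 (running OOP £3,066).
Claim 2 — £8,107: deductible already satisfied, so owner's share is 50% × £8,107 = £4,053.50. Adding that to £3,066 gives £7,119.50, past the £3,825 cap; owner pays only £3,825 − £3,066 = £759.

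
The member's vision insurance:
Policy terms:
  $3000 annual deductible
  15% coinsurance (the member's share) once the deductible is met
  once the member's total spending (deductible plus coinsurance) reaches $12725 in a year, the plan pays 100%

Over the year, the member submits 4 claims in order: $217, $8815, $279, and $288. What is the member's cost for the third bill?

$41.85

#1 ($217): entire amount goes to the deductible. Member pays $217; OOP now $217.
#2 ($8815): deductible takes $2783, $6032 remains; 15% of $6032 = $904.80. Member owes $3687.80 (running OOP $3904.80).
#3 ($279): deductible already satisfied, so member's share is 15% × $279 = $41.85. Member owes $41.85 (running OOP $3946.65).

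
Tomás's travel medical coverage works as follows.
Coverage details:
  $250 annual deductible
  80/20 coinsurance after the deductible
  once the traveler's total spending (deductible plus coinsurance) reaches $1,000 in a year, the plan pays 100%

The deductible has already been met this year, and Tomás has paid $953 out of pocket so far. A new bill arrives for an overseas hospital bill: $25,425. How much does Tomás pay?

$47

With the deductible met, the entire $25,425 is subject to coinsurance.
Traveler's 20% share of $25,425 is $5,085.
Year-to-date out-of-pocket would reach $953 + $5,085 = $6,038, above the $1,000 maximum, so the traveler pays only $1,000 − $953 = $47.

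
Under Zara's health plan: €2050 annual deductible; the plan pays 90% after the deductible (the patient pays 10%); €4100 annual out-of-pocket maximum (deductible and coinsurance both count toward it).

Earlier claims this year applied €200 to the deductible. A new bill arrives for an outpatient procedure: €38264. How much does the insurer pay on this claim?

Deductible still to meet: €2050 − €200 = €1850.
That leaves €38264 − €1850 = €36414 for coinsurance.
Coinsurance: €36414 × 10% = €3641.40.
So the patient owes €1850 + €3641.40 = €5491.40 before any cap.
Adding €5491.40 to the €200 already spent would give €5691.40, which exceeds the €4100 cap; the patient pays just €4100 − €200 = €3900.
The plan picks up €38264 − €3900 = €34364.

€34364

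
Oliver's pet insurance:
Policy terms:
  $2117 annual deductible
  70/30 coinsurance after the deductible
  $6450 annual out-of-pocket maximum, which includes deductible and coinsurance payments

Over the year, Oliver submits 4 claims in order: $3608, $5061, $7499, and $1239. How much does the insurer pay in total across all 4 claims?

#1 ($3608): $2117 to deductible, leaving $1491; coinsurance $1491 × 30% = $447.30. Owner owes $2564.30 (running OOP $2564.30). Plan pays $3608 − $2564.30 = $1043.70.
#2 ($5061): deductible already satisfied, so owner's share is 30% × $5061 = $1518.30. Owner pays $1518.30; OOP now $4082.60. Insurer: $5061 − $1518.30 = $3542.70.
#3 ($7499): deductible already satisfied, so owner's share is 30% × $7499 = $2249.70. Owner pays $2249.70; OOP now $6332.30. Plan pays $7499 − $2249.70 = $5249.30.
#4 ($1239): deductible met; 30% of $1239 = $371.70. That would push OOP to $6704, over the $6450 cap, so owner pays $6450 − $6332.30 = $117.70. Plan pays $1239 − $117.70 = $1121.30.
Insurer total: $1043.70 + $3542.70 + $5249.30 + $1121.30 = $10957.

$10957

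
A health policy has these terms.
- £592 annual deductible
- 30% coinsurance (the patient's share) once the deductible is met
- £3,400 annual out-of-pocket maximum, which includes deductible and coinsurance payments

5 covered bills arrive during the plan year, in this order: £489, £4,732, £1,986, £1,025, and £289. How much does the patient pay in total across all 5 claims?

#1 (£489): fully absorbed by the deductible. Cost to patient: £489. OOP to date £489.
#2 (£4,732): deductible takes £103, £4,629 remains; patient's 30% is £1,388.70. Cost to patient: £1,491.70. OOP to date £1,980.70.
#3 (£1,986): deductible already satisfied, so patient's share is 30% × £1,986 = £595.80. Patient pays £595.80; OOP now £2,576.50.
#4 (£1,025): 30% coinsurance on £1,025 = £307.50. Cost to patient: £307.50. OOP to date £2,884.
#5 (£289): 30% coinsurance on £289 = £86.70. Patient pays £86.70; OOP now £2,970.70.
Summing the patient's payments: £489 + £1,491.70 + £595.80 + £307.50 + £86.70 = £2,970.70.

£2,970.70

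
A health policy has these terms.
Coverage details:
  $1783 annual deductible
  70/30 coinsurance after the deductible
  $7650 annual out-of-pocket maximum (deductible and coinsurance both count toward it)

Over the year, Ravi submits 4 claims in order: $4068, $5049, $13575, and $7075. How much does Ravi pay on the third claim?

$3666.80

#1 ($4068): $1783 to deductible, leaving $2285; 30% of $2285 = $685.50. Cost to patient: $2468.50. OOP to date $2468.50.
#2 ($5049): deductible already satisfied, so patient's share is 30% × $5049 = $1514.70. Patient pays $1514.70; OOP now $3983.20.
#3 ($13575): deductible already satisfied, so patient's share is 30% × $13575 = $4072.50. Adding that to $3983.20 gives $8055.70, past the $7650 cap; patient pays only $7650 − $3983.20 = $3666.80.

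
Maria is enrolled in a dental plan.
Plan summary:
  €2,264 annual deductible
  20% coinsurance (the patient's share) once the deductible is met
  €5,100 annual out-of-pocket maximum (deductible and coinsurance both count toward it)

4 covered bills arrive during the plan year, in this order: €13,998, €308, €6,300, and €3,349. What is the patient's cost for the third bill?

Claim 1 — €13,998: €2,264 to deductible, leaving €11,734; coinsurance €11,734 × 20% = €2,346.80. Patient owes €4,610.80 (running OOP €4,610.80).
Claim 2 — €308: deductible already satisfied, so patient's share is 20% × €308 = €61.60. Cost to patient: €61.60. OOP to date €4,672.40.
Claim 3 — €6,300: deductible met; 20% of €6,300 = €1,260. OOP would hit €5,932.40 > €5,100, so the cap limits the patient to €5,100 − €4,672.40 = €427.60.

€427.60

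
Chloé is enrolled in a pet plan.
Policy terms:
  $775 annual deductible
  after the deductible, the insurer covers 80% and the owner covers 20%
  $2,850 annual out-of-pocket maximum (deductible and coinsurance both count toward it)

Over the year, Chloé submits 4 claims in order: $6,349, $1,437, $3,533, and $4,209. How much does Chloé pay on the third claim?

Claim 1 ($6,349): $775 finishes the deductible; $5,574 goes to coinsurance; 20% of $5,574 = $1,114.80. Owner owes $1,889.80 (running OOP $1,889.80).
Claim 2 ($1,437): 20% coinsurance on $1,437 = $287.40. Cost to owner: $287.40. OOP to date $2,177.20.
Claim 3 ($3,533): deductible already satisfied, so owner's share is 20% × $3,533 = $706.60. OOP would hit $2,883.80 > $2,850, so the cap limits the owner to $2,850 − $2,177.20 = $672.80.

$672.80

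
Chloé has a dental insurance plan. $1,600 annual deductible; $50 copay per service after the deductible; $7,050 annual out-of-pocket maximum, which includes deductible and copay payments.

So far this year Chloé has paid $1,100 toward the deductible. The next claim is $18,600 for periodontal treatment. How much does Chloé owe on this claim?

Deductible still to meet: $1,600 − $1,100 = $500.
After the $500 deductible portion, $18,600 − $500 = $18,100 is subject to the copay.
Copay on this service: $50.
Patient responsibility before any cap: $500 + $50 = $550.
Cumulative spending $1,100 + $550 = $1,650 stays under the $7,050 maximum.

$550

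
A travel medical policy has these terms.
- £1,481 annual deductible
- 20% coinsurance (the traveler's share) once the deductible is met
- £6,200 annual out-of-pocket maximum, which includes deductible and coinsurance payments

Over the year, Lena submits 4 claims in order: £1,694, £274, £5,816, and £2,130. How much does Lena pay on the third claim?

£1,163.20

Claim 1 (£1,694): £1,481 finishes the deductible; £213 goes to coinsurance; 20% of £213 = £42.60. Traveler owes £1,523.60 (running OOP £1,523.60).
Claim 2 (£274): deductible met; 20% of £274 = £54.80. Traveler pays £54.80; OOP now £1,578.40.
Claim 3 (£5,816): deductible met; 20% of £5,816 = £1,163.20. Traveler pays £1,163.20; OOP now £2,741.60.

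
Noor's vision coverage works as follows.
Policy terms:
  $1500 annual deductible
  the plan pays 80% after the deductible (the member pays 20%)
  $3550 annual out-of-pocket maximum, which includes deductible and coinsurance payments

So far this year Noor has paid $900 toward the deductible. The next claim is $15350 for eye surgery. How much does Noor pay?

Deductible still to meet: $1500 − $900 = $600.
After the $600 deductible portion, $15350 − $600 = $14750 is subject to coinsurance.
Member's 20% share of $14750 is $2950.
So the member owes $600 + $2950 = $3550 before any cap.
Adding $3550 to the $900 already spent would give $4450, which exceeds the $3550 cap; the member pays just $3550 − $900 = $2650.

$2650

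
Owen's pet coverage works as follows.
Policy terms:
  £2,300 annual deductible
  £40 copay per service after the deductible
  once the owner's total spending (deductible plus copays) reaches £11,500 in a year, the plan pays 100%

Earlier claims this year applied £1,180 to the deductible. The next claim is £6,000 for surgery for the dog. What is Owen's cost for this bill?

Deductible still to meet: £2,300 − £1,180 = £1,120.
After the £1,120 deductible portion, £6,000 − £1,120 = £4,880 is subject to the copay.
Copay on this service: £40.
That puts the owner's cost at £1,120 + £40 = £1,160 before any cap.
Total out-of-pocket so far would be £1,180 + £1,160 = £2,340, below the £11,500 cap — no reduction.

£1,160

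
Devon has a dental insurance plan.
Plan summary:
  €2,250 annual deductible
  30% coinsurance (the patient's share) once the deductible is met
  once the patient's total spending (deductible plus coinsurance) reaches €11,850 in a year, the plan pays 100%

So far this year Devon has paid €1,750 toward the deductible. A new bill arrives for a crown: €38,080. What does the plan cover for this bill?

€1,750 of the €2,250 deductible is already met, leaving €500.
That leaves €38,080 − €500 = €37,580 for coinsurance.
30% of €37,580 = €11,274 falls to the patient.
So the patient owes €500 + €11,274 = €11,774 before any cap.
That would bring total out-of-pocket to €13,524, past the €11,850 cap. The patient is capped at €11,850 − €1,750 = €10,100 on this claim.
The insurer covers the remainder: €38,080 − €10,100 = €27,980.

€27,980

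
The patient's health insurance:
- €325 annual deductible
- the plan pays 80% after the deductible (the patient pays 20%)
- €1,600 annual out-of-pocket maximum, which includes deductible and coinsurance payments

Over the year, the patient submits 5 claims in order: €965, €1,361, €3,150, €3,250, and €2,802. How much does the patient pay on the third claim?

€630

Bill 1, €965: deductible takes €325, €640 remains; 20% of €640 = €128. Cost to patient: €453. OOP to date €453.
Bill 2, €1,361: deductible met; 20% of €1,361 = €272.20. Patient owes €272.20 (running OOP €725.20).
Bill 3, €3,150: deductible met; 20% of €3,150 = €630. Patient pays €630; OOP now €1,355.20.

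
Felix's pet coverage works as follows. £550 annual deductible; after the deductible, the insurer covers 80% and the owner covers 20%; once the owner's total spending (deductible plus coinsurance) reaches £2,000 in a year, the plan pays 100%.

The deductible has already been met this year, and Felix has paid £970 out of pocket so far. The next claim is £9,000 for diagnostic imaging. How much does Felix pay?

£1,030

The deductible is already satisfied, so the full bill goes to coinsurance.
Coinsurance: £9,000 × 20% = £1,800.
Year-to-date out-of-pocket would reach £970 + £1,800 = £2,770, above the £2,000 maximum, so the owner pays only £2,000 − £970 = £1,030.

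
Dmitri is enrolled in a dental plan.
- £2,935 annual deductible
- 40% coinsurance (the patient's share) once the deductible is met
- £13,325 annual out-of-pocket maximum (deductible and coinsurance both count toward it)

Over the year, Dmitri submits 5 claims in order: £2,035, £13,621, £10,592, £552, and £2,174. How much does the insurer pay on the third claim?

Claim 1 — £2,035: all of it applies to the deductible. Patient owes £2,035 (running OOP £2,035). Insurer: £2,035 − £2,035 = £0.
Claim 2 — £13,621: deductible takes £900, £12,721 remains; 40% of £12,721 = £5,088.40. Cost to patient: £5,988.40. OOP to date £8,023.40. Insurer: £13,621 − £5,988.40 = £7,632.60.
Claim 3 — £10,592: deductible already satisfied, so patient's share is 40% × £10,592 = £4,236.80. Cost to patient: £4,236.80. OOP to date £12,260.20. Plan pays £10,592 − £4,236.80 = £6,355.20.

£6,355.20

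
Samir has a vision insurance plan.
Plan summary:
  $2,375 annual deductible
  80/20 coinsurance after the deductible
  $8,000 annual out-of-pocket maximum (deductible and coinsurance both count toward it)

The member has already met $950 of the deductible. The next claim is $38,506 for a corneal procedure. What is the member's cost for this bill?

$7,050

Deductible still to meet: $2,375 − $950 = $1,425.
That leaves $38,506 − $1,425 = $37,081 for coinsurance.
Coinsurance: $37,081 × 20% = $7,416.20.
Member responsibility before any cap: $1,425 + $7,416.20 = $8,841.20.
That would bring total out-of-pocket to $9,791.20, past the $8,000 cap. The member is capped at $8,000 − $950 = $7,050 on this claim.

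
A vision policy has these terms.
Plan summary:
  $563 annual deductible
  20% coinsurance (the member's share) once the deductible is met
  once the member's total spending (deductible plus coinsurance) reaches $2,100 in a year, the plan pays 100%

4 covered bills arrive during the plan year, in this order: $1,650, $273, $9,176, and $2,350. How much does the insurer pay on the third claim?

Claim 1 ($1,650): $563 finishes the deductible; $1,087 goes to coinsurance; coinsurance $1,087 × 20% = $217.40. Member owes $780.40 (running OOP $780.40). Plan pays $1,650 − $780.40 = $869.60.
Claim 2 ($273): 20% coinsurance on $273 = $54.60. Cost to member: $54.60. OOP to date $835. Insurer: $273 − $54.60 = $218.40.
Claim 3 ($9,176): deductible already satisfied, so member's share is 20% × $9,176 = $1,835.20. That would push OOP to $2,670.20, over the $2,100 cap, so member pays $2,100 − $835 = $1,265. Plan pays $9,176 − $1,265 = $7,911.

$7,911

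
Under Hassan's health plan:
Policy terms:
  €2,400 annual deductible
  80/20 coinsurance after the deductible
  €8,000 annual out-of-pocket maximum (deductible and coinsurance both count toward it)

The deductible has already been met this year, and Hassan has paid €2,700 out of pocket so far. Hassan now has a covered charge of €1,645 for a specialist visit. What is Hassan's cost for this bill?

The deductible is already satisfied, so the full bill goes to coinsurance.
Coinsurance: €1,645 × 20% = €329.
Year-to-date out-of-pocket becomes €2,700 + €329 = €3,029, still under the €8,000 maximum, so no cap applies.

€329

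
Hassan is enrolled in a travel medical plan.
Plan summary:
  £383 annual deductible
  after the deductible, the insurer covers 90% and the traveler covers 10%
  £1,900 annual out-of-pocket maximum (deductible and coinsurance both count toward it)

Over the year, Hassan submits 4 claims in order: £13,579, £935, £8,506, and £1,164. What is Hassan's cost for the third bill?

£103.90

Claim 1 — £13,579: £383 to deductible, leaving £13,196; coinsurance £13,196 × 10% = £1,319.60. Traveler owes £1,702.60 (running OOP £1,702.60).
Claim 2 — £935: 10% coinsurance on £935 = £93.50. Cost to traveler: £93.50. OOP to date £1,796.10.
Claim 3 — £8,506: deductible met; 10% of £8,506 = £850.60. Adding that to £1,796.10 gives £2,646.70, past the £1,900 cap; traveler pays only £1,900 − £1,796.10 = £103.90.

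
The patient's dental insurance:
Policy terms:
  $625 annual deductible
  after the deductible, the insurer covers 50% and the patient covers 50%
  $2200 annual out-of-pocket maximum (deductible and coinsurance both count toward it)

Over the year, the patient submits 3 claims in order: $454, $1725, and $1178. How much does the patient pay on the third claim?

$589

Claim 1 — $454: all of it applies to the deductible. Patient owes $454 (running OOP $454).
Claim 2 — $1725: $171 finishes the deductible; $1554 goes to coinsurance; 50% of $1554 = $777. Patient pays $948; OOP now $1402.
Claim 3 — $1178: 50% coinsurance on $1178 = $589. Patient owes $589 (running OOP $1991).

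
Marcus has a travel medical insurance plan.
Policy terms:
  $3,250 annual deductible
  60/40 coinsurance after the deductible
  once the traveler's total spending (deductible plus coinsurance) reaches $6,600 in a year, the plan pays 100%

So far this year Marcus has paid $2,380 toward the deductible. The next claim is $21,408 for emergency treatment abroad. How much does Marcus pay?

$4,220

$2,380 of the $3,250 deductible is already met, leaving $870.
After the $870 deductible portion, $21,408 − $870 = $20,538 is subject to coinsurance.
Coinsurance: $20,538 × 40% = $8,215.20.
So the traveler owes $870 + $8,215.20 = $9,085.20 before any cap.
Adding $9,085.20 to the $2,380 already spent would give $11,465.20, which exceeds the $6,600 cap; the traveler pays just $6,600 − $2,380 = $4,220.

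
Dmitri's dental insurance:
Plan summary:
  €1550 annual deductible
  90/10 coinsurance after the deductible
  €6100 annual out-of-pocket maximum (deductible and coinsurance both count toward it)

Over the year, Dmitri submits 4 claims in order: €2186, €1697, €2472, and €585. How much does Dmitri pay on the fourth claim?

€58.50

Claim 1 (€2186): deductible takes €1550, €636 remains; 10% of €636 = €63.60. Patient pays €1613.60; OOP now €1613.60.
Claim 2 (€1697): 10% coinsurance on €1697 = €169.70. Patient owes €169.70 (running OOP €1783.30).
Claim 3 (€2472): 10% coinsurance on €2472 = €247.20. Cost to patient: €247.20. OOP to date €2030.50.
Claim 4 (€585): 10% coinsurance on €585 = €58.50. Patient owes €58.50 (running OOP €2089).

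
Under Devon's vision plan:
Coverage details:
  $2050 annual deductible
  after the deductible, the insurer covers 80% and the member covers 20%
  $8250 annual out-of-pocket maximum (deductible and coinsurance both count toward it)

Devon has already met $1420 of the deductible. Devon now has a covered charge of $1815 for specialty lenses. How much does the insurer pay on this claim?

Remaining deductible: $2050 − $1420 = $630.
The remaining $1185 (= $1815 − $630) moves to coinsurance.
20% of $1185 = $237 falls to the member.
Member responsibility before any cap: $630 + $237 = $867.
Year-to-date out-of-pocket becomes $1420 + $867 = $2287, still under the $8250 maximum, so no cap applies.
Insurer pays the balance: $1815 − $867 = $948.

$948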